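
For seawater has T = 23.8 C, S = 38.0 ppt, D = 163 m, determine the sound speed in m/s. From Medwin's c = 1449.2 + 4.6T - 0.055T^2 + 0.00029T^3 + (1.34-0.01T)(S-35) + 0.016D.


c = 1449.2 + 4.6*23.8 - 0.055*23.8^2 + 0.00029*23.8^3 + (1.34 - 0.01*23.8)*(38.0 - 35) + 0.016*163 = 1537.35

1537.35 m/s


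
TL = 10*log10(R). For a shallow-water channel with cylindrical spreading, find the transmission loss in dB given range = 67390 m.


48.29 dB


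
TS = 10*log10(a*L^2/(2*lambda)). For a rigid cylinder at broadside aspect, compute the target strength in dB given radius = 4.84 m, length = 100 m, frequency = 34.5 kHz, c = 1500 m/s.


57.46 dB


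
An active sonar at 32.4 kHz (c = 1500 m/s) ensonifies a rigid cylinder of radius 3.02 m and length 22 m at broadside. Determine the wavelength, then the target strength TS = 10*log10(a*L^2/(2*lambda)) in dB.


Step 1: lambda = c/f = 1500/32400 = 0.0463 m
Step 2: TS = 10*log10(a*L^2/(2*lambda)) = 10*log10(3.02*22^2/(2*0.0463)) = 41.98

41.98 dB


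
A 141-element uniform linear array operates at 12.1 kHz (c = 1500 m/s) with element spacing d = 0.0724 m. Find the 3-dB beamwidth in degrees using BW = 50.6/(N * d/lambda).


Step 1: lambda = 1500/12100 = 0.12397 m
Step 2: d/lambda = 0.0724/0.12397 = 0.584
Step 3: BW = 50.6/(N * d/lambda) = 50.6/(141 * 0.584) = 0.61

0.61 deg


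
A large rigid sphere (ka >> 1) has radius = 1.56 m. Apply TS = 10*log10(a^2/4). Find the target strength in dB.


TS = 10*log10(1.56^2 / 4) = 10*log10(0.6084) = -2.16

-2.16 dB


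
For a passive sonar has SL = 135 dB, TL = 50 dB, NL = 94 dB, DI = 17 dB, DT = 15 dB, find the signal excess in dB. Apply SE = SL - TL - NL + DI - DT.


-7 dB


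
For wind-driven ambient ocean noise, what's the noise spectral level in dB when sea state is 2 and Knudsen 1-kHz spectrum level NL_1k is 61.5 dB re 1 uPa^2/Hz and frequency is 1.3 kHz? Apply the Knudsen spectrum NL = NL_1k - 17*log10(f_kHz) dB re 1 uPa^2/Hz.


NL = NL_1k - 17*log10(f_kHz) = 61.5 - 17*log10(1.3) = 61.5 - (1.94) = 59.56

59.56 dB


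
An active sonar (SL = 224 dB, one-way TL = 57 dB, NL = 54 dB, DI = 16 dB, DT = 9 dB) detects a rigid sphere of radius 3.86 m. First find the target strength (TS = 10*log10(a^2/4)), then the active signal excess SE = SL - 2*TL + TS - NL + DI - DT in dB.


Step 1: TS = 10*log10(3.86^2/4) = 5.71 dB
Step 2: SE = SL - 2*TL + TS - NL + DI - DT = 224 - 2*57 + (5.71) - 54 + 16 - 9 = 68.71

68.71 dB


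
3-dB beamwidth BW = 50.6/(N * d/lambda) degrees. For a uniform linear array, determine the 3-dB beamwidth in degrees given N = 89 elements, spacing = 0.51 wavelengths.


BW = 50.6 / (89 * 0.51) = 50.6 / 45.39 = 1.11

1.11 deg


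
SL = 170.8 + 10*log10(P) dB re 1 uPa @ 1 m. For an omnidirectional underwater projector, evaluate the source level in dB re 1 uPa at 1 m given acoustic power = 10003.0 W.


SL = 170.8 + 10*log10(10003.0) = 170.8 + 40.0 = 210.8

210.8 dB


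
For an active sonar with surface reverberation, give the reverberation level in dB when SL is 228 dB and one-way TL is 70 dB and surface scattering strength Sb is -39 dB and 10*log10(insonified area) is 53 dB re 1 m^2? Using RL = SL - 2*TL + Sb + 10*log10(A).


RL = SL - 2*TL + Sb + 10*log10(A) = 228 - 2*70 + (-39) + 53 = 102

102 dB


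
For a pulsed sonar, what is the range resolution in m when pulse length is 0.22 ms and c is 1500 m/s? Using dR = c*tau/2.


dR = c*tau/2 = 1500 * 0.22e-3 / 2 = 0.165

0.165 m


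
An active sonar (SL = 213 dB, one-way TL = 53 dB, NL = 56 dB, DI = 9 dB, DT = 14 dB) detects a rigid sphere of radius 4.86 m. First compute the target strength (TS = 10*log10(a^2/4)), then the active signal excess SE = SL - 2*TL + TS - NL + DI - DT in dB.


Step 1: TS = 10*log10(4.86^2/4) = 7.71 dB
Step 2: SE = SL - 2*TL + TS - NL + DI - DT = 213 - 2*53 + (7.71) - 56 + 9 - 14 = 53.71

53.71 dB


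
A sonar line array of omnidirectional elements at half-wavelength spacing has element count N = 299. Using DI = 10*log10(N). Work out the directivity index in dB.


DI = 10*log10(299) = 24.76

24.76 dB


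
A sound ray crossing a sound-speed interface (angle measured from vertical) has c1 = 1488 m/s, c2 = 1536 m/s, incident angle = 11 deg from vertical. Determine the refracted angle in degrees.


sin(theta2) = (c2/c1)*sin(theta1) = (1536/1488)*sin(11 deg) = 0.19696
theta2 = arcsin(0.19696) = 11.36

11.36 deg


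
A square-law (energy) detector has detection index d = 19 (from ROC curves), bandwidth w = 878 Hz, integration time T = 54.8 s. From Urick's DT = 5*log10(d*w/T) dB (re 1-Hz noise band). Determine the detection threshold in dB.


DT = 5*log10(d*w/T) = 5*log10(19 * 878 / 54.8) = 5*log10(304.42) = 12.42

12.42 dB


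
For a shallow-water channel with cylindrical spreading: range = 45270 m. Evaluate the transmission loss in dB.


46.56 dB


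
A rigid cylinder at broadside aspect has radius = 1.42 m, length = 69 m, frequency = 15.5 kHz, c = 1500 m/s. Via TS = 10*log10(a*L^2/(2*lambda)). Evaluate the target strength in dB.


45.43 dB


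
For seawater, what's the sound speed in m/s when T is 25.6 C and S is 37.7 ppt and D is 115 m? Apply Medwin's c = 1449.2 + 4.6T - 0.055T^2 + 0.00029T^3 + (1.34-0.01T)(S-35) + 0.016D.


c = 1449.2 + 4.6*25.6 - 0.055*25.6^2 + 0.00029*25.6^3 + (1.34 - 0.01*25.6)*(37.7 - 35) + 0.016*115 = 1540.55

1540.55 m/s


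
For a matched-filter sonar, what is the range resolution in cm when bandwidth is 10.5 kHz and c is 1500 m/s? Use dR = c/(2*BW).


dR = c/(2*BW) = 1500 / (2 * 10.5e3) = 0.0714 m = 7.14 cm

7.14 cm


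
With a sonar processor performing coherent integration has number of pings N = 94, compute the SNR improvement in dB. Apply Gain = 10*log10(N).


19.73 dB


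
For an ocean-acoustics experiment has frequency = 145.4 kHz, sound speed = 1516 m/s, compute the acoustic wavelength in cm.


1.04 cm


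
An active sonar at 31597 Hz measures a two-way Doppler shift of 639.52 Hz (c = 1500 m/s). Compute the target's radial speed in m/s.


From fd = 2*f*v/c, v = c*fd/(2*f) = 1500 * 639.52 / (2*31597) = 15.18

15.18 m/s


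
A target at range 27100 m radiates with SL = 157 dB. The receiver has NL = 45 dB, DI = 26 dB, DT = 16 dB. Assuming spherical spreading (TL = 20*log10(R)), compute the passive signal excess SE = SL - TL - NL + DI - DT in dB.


Step 1: TL = 20*log10(27100) = 88.66 dB
Step 2: SE = 157 - 88.66 - 45 + 26 - 16 = 33.34

33.34 dB


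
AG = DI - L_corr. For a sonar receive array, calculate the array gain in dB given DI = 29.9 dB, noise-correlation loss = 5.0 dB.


24.9 dB


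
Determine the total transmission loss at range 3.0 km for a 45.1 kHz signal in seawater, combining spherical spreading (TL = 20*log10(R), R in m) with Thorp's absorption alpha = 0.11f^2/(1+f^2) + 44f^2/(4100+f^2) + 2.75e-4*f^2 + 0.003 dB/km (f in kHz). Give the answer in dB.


115.33 dB


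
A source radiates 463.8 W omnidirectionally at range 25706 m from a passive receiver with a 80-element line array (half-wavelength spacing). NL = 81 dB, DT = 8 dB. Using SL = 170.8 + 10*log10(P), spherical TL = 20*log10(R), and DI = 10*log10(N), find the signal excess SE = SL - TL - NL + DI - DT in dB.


Step 1: SL = 170.8 + 10*log10(463.8) = 197.46 dB
Step 2: TL = 20*log10(25706) = 88.2 dB
Step 3: DI = 10*log10(80) = 19.03 dB
Step 4: SE = SL - TL - NL + DI - DT = 197.46 - 88.2 - 81 + 19.03 - 8 = 39.29

39.29 dB


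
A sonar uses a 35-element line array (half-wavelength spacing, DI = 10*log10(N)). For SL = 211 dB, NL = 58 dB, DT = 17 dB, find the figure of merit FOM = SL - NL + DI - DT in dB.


151.44 dB


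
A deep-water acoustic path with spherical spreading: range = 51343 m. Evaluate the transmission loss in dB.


TL = 20*log10(51343) = 94.21

94.21 dB


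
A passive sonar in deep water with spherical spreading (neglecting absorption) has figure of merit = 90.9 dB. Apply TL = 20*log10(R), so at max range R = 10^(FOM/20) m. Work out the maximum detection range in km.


At max range FOM = TL, so 20*log10(R) = 90.9
R = 10^(90.9/20) = 35075.19 m = 35.08 km

35.08 km


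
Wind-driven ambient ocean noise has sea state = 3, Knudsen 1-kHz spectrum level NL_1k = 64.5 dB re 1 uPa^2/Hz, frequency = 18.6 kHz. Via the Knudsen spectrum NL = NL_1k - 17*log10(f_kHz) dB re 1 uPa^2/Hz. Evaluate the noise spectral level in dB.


42.92 dB


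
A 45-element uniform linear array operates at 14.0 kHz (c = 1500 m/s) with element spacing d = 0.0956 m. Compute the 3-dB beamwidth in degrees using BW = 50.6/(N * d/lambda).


Step 1: lambda = 1500/14000 = 0.10714 m
Step 2: d/lambda = 0.0956/0.10714 = 0.8923
Step 3: BW = 50.6/(N * d/lambda) = 50.6/(45 * 0.8923) = 1.26

1.26 deg


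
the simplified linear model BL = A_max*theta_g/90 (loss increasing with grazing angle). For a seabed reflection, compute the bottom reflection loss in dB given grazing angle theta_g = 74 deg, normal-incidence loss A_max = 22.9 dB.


BL = A_max * theta_g / 90 = 22.9 * 74 / 90 = 18.83

18.83 dB


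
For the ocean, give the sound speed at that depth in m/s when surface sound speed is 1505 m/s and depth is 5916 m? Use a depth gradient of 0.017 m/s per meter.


c = 1505 + 0.017 * 5916 = 1605.572

1605.572 m/s


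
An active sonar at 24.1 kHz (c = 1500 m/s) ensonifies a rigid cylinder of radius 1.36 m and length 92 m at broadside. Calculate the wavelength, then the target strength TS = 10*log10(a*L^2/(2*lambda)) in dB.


Step 1: lambda = c/f = 1500/24100 = 0.06224 m
Step 2: TS = 10*log10(a*L^2/(2*lambda)) = 10*log10(1.36*92^2/(2*0.06224)) = 49.66

49.66 dB


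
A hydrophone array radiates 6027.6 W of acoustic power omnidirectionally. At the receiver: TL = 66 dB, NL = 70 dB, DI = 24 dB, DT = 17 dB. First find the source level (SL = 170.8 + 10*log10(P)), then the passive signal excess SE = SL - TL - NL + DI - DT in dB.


Step 1: SL = 170.8 + 10*log10(6027.6) = 208.6 dB
Step 2: SE = SL - TL - NL + DI - DT = 208.6 - 66 - 70 + 24 - 17 = 79.6

79.6 dB


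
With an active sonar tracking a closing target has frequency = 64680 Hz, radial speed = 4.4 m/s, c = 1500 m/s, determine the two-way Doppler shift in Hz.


fd = 2*f*v/c = 2 * 64680 * 4.4 / 1500 = 379.46

379.46 Hz


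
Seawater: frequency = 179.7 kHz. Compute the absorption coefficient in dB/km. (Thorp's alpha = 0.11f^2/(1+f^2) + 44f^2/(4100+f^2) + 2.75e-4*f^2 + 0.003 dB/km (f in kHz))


f^2 = 32292.09
alpha = 0.11*32292.09/(1+32292.09) + 44*32292.09/(4100+32292.09) + 2.75e-4*32292.09 + 0.003 = 48.036

48.036 dB/km


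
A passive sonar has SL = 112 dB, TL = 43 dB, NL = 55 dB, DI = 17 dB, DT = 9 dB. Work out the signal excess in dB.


SE = SL - TL - NL + DI - DT = 112 - 43 - 55 + 17 - 9 = 22

22 dB


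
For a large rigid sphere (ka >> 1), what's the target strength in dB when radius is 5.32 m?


TS = 10*log10(5.32^2 / 4) = 10*log10(7.0756) = 8.5

8.5 dB


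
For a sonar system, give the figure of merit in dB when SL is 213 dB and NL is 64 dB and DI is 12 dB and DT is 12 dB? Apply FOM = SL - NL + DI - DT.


FOM = SL - NL + DI - DT = 213 - 64 + 12 - 12 = 149

149 dB


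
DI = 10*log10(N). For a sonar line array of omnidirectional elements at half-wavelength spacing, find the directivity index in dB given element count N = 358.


25.54 dB


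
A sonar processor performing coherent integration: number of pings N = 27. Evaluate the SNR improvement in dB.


14.31 dB


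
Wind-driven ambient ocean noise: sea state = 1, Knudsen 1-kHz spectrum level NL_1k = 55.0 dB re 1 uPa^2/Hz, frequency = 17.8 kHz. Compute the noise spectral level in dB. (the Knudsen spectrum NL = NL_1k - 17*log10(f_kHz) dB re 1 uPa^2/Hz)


33.74 dB


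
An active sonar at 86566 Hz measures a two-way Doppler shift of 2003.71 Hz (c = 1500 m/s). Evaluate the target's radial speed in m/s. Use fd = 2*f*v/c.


From fd = 2*f*v/c, v = c*fd/(2*f) = 1500 * 2003.71 / (2*86566) = 17.36

17.36 m/s


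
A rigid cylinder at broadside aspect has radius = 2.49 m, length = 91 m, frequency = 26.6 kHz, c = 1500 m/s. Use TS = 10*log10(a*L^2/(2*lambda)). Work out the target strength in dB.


lambda = 1500/26600 = 0.05639 m
TS = 10*log10(2.49*91^2/(2*0.05639)) = 52.62

52.62 dB


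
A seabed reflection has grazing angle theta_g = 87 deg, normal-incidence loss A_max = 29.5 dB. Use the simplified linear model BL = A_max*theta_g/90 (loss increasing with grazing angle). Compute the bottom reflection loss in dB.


BL = A_max * theta_g / 90 = 29.5 * 87 / 90 = 28.52

28.52 dB


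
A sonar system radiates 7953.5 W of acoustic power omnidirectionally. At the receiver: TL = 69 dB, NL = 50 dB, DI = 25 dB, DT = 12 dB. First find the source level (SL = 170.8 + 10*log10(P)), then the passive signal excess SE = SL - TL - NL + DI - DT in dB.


Step 1: SL = 170.8 + 10*log10(7953.5) = 209.81 dB
Step 2: SE = SL - TL - NL + DI - DT = 209.81 - 69 - 50 + 25 - 12 = 103.81

103.81 dB


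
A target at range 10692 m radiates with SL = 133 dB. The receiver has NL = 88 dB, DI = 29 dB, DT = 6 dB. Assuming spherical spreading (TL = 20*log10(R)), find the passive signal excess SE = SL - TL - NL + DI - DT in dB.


-12.58 dB


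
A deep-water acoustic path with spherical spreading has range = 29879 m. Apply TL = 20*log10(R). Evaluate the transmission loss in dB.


TL = 20*log10(29879) = 89.51

89.51 dB


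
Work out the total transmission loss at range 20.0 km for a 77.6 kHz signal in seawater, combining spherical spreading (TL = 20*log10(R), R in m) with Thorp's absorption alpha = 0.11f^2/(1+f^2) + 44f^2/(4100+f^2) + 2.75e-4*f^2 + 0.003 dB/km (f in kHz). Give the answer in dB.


Step 1 (Thorp): alpha = 0.11*6021.76/(1+6021.76) + 44*6021.76/(4100+6021.76) + 2.75e-4*6021.76 + 0.003 = 27.946 dB/km
Step 2: TL_spread = 20*log10(20000) = 86.02 dB
Step 3: TL_abs = alpha*R = 27.946 * 20.0 = 558.92 dB
Step 4: TL_total = 86.02 + 558.92 = 644.94

644.94 dB


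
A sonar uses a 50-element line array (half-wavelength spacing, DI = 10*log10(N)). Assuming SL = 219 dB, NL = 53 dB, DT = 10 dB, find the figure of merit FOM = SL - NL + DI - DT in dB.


Step 1: DI = 10*log10(50) = 16.99 dB
Step 2: FOM = SL - NL + DI - DT = 219 - 53 + 16.99 - 10 = 172.99

172.99 dB


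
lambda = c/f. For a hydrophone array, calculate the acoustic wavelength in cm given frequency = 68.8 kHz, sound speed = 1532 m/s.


lambda = c/f = 1532 / 68800 = 0.0223 m = 2.23 cm

2.23 cm


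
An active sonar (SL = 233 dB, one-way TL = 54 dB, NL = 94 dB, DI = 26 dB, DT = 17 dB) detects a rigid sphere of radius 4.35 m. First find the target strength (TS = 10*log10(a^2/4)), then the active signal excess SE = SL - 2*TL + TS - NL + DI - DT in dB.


Step 1: TS = 10*log10(4.35^2/4) = 6.75 dB
Step 2: SE = SL - 2*TL + TS - NL + DI - DT = 233 - 2*54 + (6.75) - 94 + 26 - 17 = 46.75

46.75 dB


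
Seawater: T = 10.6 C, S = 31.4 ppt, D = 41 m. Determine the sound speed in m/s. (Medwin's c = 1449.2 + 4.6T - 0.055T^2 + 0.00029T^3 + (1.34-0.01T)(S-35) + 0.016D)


c = 1449.2 + 4.6*10.6 - 0.055*10.6^2 + 0.00029*10.6^3 + (1.34 - 0.01*10.6)*(31.4 - 35) + 0.016*41 = 1488.34

1488.34 m/s


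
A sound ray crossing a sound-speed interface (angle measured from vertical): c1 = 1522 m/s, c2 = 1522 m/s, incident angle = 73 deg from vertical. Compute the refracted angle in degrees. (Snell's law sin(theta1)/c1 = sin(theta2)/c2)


73.0 deg


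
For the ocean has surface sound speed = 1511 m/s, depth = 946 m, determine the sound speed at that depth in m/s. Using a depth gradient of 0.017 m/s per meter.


c = 1511 + 0.017 * 946 = 1527.082

1527.082 m/s


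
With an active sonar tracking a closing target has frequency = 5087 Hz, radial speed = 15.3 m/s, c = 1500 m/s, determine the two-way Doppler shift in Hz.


fd = 2*f*v/c = 2 * 5087 * 15.3 / 1500 = 103.77

103.77 Hz


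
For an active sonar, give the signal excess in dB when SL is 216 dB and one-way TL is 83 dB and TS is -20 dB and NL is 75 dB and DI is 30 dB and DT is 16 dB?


SE = SL - 2*TL + TS - NL + DI - DT = 216 - 2*83 + (-20) - 75 + 30 - 16 = -31

-31 dB


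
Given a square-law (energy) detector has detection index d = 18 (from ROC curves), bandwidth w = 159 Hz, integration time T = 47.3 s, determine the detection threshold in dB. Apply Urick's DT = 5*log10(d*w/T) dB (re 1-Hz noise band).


8.91 dB


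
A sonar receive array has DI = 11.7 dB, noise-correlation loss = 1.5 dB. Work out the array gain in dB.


AG = DI - L_corr = 11.7 - 1.5 = 10.2

10.2 dB


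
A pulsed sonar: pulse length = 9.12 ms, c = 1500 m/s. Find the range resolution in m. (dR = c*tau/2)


dR = c*tau/2 = 1500 * 9.12e-3 / 2 = 6.84

6.84 m


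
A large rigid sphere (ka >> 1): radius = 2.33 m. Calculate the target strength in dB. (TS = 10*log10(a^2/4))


1.33 dB


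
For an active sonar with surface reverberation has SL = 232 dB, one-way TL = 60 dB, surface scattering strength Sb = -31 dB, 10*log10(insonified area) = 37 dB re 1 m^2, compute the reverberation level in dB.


RL = SL - 2*TL + Sb + 10*log10(A) = 232 - 2*60 + (-31) + 37 = 118

118 dB


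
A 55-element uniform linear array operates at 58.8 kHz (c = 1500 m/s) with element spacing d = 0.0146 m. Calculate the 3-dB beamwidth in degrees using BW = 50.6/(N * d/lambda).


1.61 deg


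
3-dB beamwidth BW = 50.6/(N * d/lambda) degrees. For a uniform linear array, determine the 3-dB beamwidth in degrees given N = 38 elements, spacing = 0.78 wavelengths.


1.71 deg


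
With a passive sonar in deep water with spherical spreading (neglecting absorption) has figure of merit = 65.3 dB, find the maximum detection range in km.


At max range FOM = TL, so 20*log10(R) = 65.3
R = 10^(65.3/20) = 1840.77 m = 1.84 km

1.84 km


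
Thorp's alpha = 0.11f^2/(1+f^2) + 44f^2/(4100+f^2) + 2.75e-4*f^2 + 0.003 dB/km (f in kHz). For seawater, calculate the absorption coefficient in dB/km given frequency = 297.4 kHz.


f^2 = 88446.76
alpha = 0.11*88446.76/(1+88446.76) + 44*88446.76/(4100+88446.76) + 2.75e-4*88446.76 + 0.003 = 66.487

66.487 dB/km


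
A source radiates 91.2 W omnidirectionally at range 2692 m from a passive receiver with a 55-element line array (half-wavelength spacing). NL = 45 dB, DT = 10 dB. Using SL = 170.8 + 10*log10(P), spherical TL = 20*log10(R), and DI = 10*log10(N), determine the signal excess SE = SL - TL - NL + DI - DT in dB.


Step 1: SL = 170.8 + 10*log10(91.2) = 190.4 dB
Step 2: TL = 20*log10(2692) = 68.6 dB
Step 3: DI = 10*log10(55) = 17.4 dB
Step 4: SE = SL - TL - NL + DI - DT = 190.4 - 68.6 - 45 + 17.4 - 10 = 84.2

84.2 dB


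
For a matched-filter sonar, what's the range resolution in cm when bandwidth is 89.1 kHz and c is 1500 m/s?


dR = c/(2*BW) = 1500 / (2 * 89.1e3) = 0.0084 m = 0.84 cm

0.84 cm


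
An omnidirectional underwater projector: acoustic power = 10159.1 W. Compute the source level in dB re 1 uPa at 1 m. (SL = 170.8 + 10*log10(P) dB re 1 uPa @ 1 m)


210.87 dB


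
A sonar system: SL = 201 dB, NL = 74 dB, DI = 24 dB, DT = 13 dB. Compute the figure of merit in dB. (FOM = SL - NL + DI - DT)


FOM = SL - NL + DI - DT = 201 - 74 + 24 - 13 = 138

138 dB


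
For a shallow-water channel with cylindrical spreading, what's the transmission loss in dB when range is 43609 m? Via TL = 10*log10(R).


TL = 10*log10(43609) = 46.4

46.4 dB


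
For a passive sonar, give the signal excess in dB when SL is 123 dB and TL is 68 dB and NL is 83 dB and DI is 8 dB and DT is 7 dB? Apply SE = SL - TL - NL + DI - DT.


SE = SL - TL - NL + DI - DT = 123 - 68 - 83 + 8 - 7 = -27

-27 dB


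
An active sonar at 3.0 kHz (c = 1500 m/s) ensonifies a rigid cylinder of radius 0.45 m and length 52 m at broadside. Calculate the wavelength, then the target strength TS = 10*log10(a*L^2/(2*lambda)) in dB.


Step 1: lambda = c/f = 1500/3000 = 0.5 m
Step 2: TS = 10*log10(a*L^2/(2*lambda)) = 10*log10(0.45*52^2/(2*0.5)) = 30.85

30.85 dB


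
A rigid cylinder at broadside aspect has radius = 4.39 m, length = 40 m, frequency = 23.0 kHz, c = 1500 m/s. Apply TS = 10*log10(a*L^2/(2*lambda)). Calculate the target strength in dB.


lambda = 1500/23000 = 0.06522 m
TS = 10*log10(4.39*40^2/(2*0.06522)) = 47.31

47.31 dB


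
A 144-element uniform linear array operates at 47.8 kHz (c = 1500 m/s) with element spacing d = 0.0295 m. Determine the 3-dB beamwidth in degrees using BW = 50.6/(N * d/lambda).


Step 1: lambda = 1500/47800 = 0.03138 m
Step 2: d/lambda = 0.0295/0.03138 = 0.9401
Step 3: BW = 50.6/(N * d/lambda) = 50.6/(144 * 0.9401) = 0.37

0.37 deg


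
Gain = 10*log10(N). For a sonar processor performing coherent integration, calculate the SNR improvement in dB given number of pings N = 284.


Gain = 10*log10(284) = 24.53

24.53 dB


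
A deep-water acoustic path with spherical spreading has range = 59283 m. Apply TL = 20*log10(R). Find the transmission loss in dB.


TL = 20*log10(59283) = 95.46

95.46 dB


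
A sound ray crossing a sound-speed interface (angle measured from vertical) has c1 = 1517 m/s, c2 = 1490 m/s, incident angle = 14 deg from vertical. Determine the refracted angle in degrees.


sin(theta2) = (c2/c1)*sin(theta1) = (1490/1517)*sin(14 deg) = 0.23762
theta2 = arcsin(0.23762) = 13.75

13.75 deg


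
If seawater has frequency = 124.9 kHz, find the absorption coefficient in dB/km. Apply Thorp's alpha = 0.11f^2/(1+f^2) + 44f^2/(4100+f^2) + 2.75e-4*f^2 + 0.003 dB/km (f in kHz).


f^2 = 15600.01
alpha = 0.11*15600.01/(1+15600.01) + 44*15600.01/(4100+15600.01) + 2.75e-4*15600.01 + 0.003 = 39.246

39.246 dB/km


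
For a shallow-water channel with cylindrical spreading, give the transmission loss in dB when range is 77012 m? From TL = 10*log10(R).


TL = 10*log10(77012) = 48.87

48.87 dB


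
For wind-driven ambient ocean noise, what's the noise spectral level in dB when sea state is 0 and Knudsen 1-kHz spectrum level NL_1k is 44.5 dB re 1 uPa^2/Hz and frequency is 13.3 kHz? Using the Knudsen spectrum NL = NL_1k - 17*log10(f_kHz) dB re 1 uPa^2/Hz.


25.39 dB


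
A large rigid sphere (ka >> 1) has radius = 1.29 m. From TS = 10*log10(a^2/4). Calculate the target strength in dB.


TS = 10*log10(1.29^2 / 4) = 10*log10(0.416025) = -3.81

-3.81 dB


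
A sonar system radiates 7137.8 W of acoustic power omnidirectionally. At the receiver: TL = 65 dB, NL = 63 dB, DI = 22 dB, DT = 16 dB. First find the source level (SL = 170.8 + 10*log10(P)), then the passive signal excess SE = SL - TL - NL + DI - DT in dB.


Step 1: SL = 170.8 + 10*log10(7137.8) = 209.34 dB
Step 2: SE = SL - TL - NL + DI - DT = 209.34 - 65 - 63 + 22 - 16 = 87.34

87.34 dB


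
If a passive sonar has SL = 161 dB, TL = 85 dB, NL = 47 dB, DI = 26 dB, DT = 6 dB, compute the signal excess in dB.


49 dB


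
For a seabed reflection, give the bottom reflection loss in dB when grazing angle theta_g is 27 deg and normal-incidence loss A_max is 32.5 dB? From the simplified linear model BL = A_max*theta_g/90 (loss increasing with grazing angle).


9.75 dB


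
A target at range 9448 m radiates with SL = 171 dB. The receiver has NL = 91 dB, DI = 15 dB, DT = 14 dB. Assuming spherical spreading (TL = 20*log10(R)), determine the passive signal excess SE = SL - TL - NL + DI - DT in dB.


1.49 dB


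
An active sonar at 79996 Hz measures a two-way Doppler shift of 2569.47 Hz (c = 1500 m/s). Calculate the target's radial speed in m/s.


From fd = 2*f*v/c, v = c*fd/(2*f) = 1500 * 2569.47 / (2*79996) = 24.09

24.09 m/s


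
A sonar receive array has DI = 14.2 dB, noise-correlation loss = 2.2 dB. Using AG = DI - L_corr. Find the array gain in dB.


12.0 dB


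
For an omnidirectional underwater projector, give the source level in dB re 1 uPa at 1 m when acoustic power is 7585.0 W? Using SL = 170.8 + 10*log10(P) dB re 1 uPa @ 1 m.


SL = 170.8 + 10*log10(7585.0) = 170.8 + 38.8 = 209.6

209.6 dB


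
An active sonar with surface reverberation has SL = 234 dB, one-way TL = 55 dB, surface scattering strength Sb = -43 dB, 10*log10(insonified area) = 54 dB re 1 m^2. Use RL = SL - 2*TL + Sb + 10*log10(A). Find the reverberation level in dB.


RL = SL - 2*TL + Sb + 10*log10(A) = 234 - 2*55 + (-43) + 54 = 135

135 dB


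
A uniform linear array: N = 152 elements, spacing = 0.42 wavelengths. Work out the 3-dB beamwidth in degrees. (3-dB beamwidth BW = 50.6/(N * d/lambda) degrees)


0.79 deg


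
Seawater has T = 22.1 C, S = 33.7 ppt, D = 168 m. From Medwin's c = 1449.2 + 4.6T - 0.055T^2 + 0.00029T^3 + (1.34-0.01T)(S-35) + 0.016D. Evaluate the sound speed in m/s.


c = 1449.2 + 4.6*22.1 - 0.055*22.1^2 + 0.00029*22.1^3 + (1.34 - 0.01*22.1)*(33.7 - 35) + 0.016*168 = 1528.36

1528.36 m/s


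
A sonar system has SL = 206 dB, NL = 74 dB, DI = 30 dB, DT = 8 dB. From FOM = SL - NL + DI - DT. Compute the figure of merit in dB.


FOM = SL - NL + DI - DT = 206 - 74 + 30 - 8 = 154

154 dB


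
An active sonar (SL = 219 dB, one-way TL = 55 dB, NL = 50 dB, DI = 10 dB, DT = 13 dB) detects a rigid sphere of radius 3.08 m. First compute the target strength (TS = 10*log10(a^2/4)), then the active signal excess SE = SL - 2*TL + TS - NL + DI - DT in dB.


Step 1: TS = 10*log10(3.08^2/4) = 3.75 dB
Step 2: SE = SL - 2*TL + TS - NL + DI - DT = 219 - 2*55 + (3.75) - 50 + 10 - 13 = 59.75

59.75 dB


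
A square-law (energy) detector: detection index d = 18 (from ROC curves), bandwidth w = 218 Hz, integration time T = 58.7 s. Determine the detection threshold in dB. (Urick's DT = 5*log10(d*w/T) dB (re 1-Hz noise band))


9.13 dB


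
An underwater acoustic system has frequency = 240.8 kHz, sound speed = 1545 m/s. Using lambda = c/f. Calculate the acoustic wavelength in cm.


lambda = c/f = 1545 / 240800 = 0.0064 m = 0.64 cm

0.64 cm


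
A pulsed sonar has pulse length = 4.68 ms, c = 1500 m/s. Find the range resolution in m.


dR = c*tau/2 = 1500 * 4.68e-3 / 2 = 3.51

3.51 m


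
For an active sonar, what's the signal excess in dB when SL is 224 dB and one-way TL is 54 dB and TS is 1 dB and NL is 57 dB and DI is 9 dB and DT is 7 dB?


SE = SL - 2*TL + TS - NL + DI - DT = 224 - 2*54 + (1) - 57 + 9 - 7 = 62

62 dB


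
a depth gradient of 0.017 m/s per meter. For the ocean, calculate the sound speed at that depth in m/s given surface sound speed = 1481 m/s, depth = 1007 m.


c = 1481 + 0.017 * 1007 = 1498.119

1498.119 m/s


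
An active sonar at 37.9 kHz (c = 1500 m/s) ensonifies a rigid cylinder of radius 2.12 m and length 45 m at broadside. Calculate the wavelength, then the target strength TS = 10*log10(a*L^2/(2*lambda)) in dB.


Step 1: lambda = c/f = 1500/37900 = 0.03958 m
Step 2: TS = 10*log10(a*L^2/(2*lambda)) = 10*log10(2.12*45^2/(2*0.03958)) = 47.34

47.34 dB


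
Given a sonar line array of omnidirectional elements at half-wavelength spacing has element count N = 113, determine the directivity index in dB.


DI = 10*log10(113) = 20.53

20.53 dB


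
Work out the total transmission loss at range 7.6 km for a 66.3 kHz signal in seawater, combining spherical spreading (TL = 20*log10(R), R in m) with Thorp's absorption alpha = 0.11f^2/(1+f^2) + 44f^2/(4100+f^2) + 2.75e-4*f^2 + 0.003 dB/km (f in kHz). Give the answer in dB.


Step 1 (Thorp): alpha = 0.11*4395.69/(1+4395.69) + 44*4395.69/(4100+4395.69) + 2.75e-4*4395.69 + 0.003 = 24.0875 dB/km
Step 2: TL_spread = 20*log10(7600) = 77.62 dB
Step 3: TL_abs = alpha*R = 24.0875 * 7.6 = 183.06 dB
Step 4: TL_total = 77.62 + 183.06 = 260.68

260.68 dB


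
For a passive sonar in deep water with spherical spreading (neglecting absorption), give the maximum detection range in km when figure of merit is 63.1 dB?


At max range FOM = TL, so 20*log10(R) = 63.1
R = 10^(63.1/20) = 1428.89 m = 1.43 km

1.43 km


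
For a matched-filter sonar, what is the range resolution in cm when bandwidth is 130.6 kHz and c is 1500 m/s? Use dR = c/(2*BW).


0.57 cm


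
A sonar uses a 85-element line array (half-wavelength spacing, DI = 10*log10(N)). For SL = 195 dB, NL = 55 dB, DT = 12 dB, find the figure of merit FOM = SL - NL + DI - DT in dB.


147.29 dB


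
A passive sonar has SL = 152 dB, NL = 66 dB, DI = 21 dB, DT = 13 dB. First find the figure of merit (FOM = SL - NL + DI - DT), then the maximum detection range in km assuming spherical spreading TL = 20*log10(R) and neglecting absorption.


Step 1: FOM = SL - NL + DI - DT = 152 - 66 + 21 - 13 = 94 dB
Step 2: at max range FOM = TL = 20*log10(R), so R = 10^(94/20) = 50118.72 m = 50.12 km

50.12 km


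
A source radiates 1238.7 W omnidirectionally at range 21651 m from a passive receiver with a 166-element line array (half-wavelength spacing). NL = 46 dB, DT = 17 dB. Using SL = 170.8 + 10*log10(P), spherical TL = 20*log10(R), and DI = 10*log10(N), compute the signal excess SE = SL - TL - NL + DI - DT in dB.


Step 1: SL = 170.8 + 10*log10(1238.7) = 201.73 dB
Step 2: TL = 20*log10(21651) = 86.71 dB
Step 3: DI = 10*log10(166) = 22.2 dB
Step 4: SE = SL - TL - NL + DI - DT = 201.73 - 86.71 - 46 + 22.2 - 17 = 74.22

74.22 dB


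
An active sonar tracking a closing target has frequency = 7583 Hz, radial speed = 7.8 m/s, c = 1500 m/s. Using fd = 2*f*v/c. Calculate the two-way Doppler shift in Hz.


78.86 Hz


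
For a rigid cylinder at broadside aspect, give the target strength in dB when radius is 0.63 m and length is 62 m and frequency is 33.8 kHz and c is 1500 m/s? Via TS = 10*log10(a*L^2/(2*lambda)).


44.36 dB


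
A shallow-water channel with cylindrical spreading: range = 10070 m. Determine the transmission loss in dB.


40.03 dB


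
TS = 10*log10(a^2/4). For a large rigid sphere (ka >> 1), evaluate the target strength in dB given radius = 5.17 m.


TS = 10*log10(5.17^2 / 4) = 10*log10(6.682225) = 8.25

8.25 dB


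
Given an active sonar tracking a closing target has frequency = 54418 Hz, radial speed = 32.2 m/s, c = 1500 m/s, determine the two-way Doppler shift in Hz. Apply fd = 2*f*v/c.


fd = 2*f*v/c = 2 * 54418 * 32.2 / 1500 = 2336.35

2336.35 Hz


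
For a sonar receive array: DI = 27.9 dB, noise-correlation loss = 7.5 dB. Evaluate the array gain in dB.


20.4 dB


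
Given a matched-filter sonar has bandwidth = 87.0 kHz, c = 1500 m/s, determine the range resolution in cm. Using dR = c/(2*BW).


0.86 cm


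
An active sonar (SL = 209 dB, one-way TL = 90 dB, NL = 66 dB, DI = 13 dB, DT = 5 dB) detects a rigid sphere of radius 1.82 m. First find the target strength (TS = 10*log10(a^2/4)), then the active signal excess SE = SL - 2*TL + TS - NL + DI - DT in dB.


Step 1: TS = 10*log10(1.82^2/4) = -0.82 dB
Step 2: SE = SL - 2*TL + TS - NL + DI - DT = 209 - 2*90 + (-0.82) - 66 + 13 - 5 = -29.82

-29.82 dB


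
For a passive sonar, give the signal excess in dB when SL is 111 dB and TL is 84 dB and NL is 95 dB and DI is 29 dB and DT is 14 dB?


SE = SL - TL - NL + DI - DT = 111 - 84 - 95 + 29 - 14 = -53

-53 dB


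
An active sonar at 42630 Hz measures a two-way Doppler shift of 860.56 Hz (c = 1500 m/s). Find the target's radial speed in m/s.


From fd = 2*f*v/c, v = c*fd/(2*f) = 1500 * 860.56 / (2*42630) = 15.14

15.14 m/s


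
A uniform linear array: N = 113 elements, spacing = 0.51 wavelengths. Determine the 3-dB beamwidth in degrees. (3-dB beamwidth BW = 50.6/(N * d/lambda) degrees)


0.88 deg


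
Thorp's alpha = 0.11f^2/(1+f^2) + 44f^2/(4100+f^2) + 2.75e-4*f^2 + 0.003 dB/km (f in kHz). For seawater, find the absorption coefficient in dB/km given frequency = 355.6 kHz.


f^2 = 126451.36
alpha = 0.11*126451.36/(1+126451.36) + 44*126451.36/(4100+126451.36) + 2.75e-4*126451.36 + 0.003 = 77.505

77.505 dB/km


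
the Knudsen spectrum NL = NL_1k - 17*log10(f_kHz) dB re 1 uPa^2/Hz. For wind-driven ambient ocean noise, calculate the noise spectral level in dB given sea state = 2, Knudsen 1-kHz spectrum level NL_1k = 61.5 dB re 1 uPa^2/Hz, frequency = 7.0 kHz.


47.13 dB


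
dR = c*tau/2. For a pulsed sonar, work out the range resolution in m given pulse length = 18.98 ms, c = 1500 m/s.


dR = c*tau/2 = 1500 * 18.98e-3 / 2 = 14.235

14.235 m


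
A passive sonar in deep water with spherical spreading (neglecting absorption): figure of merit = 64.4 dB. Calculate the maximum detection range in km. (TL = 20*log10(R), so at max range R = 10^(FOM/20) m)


At max range FOM = TL, so 20*log10(R) = 64.4
R = 10^(64.4/20) = 1659.59 m = 1.66 km

1.66 km


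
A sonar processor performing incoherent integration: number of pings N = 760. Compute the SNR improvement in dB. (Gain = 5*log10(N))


Gain = 5*log10(760) = 14.4

14.4 dB


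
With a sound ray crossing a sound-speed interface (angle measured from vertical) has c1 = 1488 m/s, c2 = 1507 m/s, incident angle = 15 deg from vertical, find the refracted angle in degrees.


sin(theta2) = (c2/c1)*sin(theta1) = (1507/1488)*sin(15 deg) = 0.26212
theta2 = arcsin(0.26212) = 15.2

15.2 deg


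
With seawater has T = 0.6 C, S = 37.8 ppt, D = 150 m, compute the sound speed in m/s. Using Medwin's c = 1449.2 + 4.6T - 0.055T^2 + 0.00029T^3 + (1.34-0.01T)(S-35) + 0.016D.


1458.08 m/s


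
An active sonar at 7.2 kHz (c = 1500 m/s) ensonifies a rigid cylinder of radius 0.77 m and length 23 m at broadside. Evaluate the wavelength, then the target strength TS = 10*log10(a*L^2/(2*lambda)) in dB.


Step 1: lambda = c/f = 1500/7200 = 0.20833 m
Step 2: TS = 10*log10(a*L^2/(2*lambda)) = 10*log10(0.77*23^2/(2*0.20833)) = 29.9

29.9 dB


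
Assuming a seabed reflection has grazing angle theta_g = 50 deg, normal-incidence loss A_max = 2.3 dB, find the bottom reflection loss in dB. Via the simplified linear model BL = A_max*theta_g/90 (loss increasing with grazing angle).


BL = A_max * theta_g / 90 = 2.3 * 50 / 90 = 1.28

1.28 dB


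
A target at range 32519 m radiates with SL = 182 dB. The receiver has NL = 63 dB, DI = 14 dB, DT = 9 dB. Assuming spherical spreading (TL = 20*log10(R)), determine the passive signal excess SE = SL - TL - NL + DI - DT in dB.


Step 1: TL = 20*log10(32519) = 90.24 dB
Step 2: SE = 182 - 90.24 - 63 + 14 - 9 = 33.76

33.76 dB


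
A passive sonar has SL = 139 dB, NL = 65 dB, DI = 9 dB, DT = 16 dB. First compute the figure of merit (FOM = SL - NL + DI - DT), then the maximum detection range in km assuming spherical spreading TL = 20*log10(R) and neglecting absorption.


Step 1: FOM = SL - NL + DI - DT = 139 - 65 + 9 - 16 = 67 dB
Step 2: at max range FOM = TL = 20*log10(R), so R = 10^(67/20) = 2238.72 m = 2.24 km

2.24 km


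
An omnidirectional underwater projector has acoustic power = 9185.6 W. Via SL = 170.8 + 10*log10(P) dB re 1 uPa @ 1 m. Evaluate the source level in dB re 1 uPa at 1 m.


SL = 170.8 + 10*log10(9185.6) = 170.8 + 39.63 = 210.43

210.43 dB


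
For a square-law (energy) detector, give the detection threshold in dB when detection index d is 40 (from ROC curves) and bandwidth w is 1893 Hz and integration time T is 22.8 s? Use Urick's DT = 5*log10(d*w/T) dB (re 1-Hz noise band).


DT = 5*log10(d*w/T) = 5*log10(40 * 1893 / 22.8) = 5*log10(3321.05) = 17.61

17.61 dB


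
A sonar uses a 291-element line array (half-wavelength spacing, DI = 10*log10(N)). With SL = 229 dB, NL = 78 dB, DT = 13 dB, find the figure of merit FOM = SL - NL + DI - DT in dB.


Step 1: DI = 10*log10(291) = 24.64 dB
Step 2: FOM = SL - NL + DI - DT = 229 - 78 + 24.64 - 13 = 162.64

162.64 dB


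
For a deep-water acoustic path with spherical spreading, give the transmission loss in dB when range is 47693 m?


TL = 20*log10(47693) = 93.57

93.57 dB


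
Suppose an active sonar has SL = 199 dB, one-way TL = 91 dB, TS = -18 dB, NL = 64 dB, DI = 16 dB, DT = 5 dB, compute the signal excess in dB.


SE = SL - 2*TL + TS - NL + DI - DT = 199 - 2*91 + (-18) - 64 + 16 - 5 = -54

-54 dB


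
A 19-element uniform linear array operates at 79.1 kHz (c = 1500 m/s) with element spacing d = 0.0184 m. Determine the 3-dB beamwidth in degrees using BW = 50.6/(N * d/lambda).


Step 1: lambda = 1500/79100 = 0.01896 m
Step 2: d/lambda = 0.0184/0.01896 = 0.9705
Step 3: BW = 50.6/(N * d/lambda) = 50.6/(19 * 0.9705) = 2.74

2.74 deg


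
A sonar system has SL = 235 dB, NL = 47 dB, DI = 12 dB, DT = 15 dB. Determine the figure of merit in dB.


185 dB


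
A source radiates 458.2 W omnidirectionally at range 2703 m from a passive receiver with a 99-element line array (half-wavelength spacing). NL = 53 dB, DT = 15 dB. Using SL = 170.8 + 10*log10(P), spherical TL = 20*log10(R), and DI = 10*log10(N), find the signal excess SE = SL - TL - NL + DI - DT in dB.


Step 1: SL = 170.8 + 10*log10(458.2) = 197.41 dB
Step 2: TL = 20*log10(2703) = 68.64 dB
Step 3: DI = 10*log10(99) = 19.96 dB
Step 4: SE = SL - TL - NL + DI - DT = 197.41 - 68.64 - 53 + 19.96 - 15 = 80.73

80.73 dB


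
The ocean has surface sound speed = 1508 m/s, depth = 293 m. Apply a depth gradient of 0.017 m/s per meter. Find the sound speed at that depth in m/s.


c = 1508 + 0.017 * 293 = 1512.981

1512.981 m/s


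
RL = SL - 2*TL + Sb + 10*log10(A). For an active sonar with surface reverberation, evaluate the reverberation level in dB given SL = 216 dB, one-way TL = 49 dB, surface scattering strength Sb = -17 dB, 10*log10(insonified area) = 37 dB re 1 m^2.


RL = SL - 2*TL + Sb + 10*log10(A) = 216 - 2*49 + (-17) + 37 = 138

138 dB


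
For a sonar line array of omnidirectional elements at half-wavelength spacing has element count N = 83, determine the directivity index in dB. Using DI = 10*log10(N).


DI = 10*log10(83) = 19.19

19.19 dB


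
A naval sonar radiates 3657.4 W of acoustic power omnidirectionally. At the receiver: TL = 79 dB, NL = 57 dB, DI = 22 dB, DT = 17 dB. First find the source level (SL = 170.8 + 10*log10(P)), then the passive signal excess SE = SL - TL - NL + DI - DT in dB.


Step 1: SL = 170.8 + 10*log10(3657.4) = 206.43 dB
Step 2: SE = SL - TL - NL + DI - DT = 206.43 - 79 - 57 + 22 - 17 = 75.43

75.43 dB


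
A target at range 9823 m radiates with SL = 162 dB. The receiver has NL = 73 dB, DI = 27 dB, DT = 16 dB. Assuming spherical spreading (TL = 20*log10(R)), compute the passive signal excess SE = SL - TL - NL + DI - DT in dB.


Step 1: TL = 20*log10(9823) = 79.84 dB
Step 2: SE = 162 - 79.84 - 73 + 27 - 16 = 20.16

20.16 dB


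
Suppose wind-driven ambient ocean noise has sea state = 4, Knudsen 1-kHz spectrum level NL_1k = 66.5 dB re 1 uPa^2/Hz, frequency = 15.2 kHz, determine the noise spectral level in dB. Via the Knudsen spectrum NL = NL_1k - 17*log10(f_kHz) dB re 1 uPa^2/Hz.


NL = NL_1k - 17*log10(f_kHz) = 66.5 - 17*log10(15.2) = 66.5 - (20.09) = 46.41

46.41 dB


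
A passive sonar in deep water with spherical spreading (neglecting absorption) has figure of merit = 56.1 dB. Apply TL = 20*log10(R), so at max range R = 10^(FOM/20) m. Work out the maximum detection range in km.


At max range FOM = TL, so 20*log10(R) = 56.1
R = 10^(56.1/20) = 638.26 m = 0.64 km

0.64 km


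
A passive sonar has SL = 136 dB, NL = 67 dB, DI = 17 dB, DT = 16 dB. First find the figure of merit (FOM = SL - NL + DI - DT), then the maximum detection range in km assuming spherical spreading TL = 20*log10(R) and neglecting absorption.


Step 1: FOM = SL - NL + DI - DT = 136 - 67 + 17 - 16 = 70 dB
Step 2: at max range FOM = TL = 20*log10(R), so R = 10^(70/20) = 3162.28 m = 3.16 km

3.16 km


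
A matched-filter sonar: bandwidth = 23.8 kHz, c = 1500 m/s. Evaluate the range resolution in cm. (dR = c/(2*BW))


3.15 cm


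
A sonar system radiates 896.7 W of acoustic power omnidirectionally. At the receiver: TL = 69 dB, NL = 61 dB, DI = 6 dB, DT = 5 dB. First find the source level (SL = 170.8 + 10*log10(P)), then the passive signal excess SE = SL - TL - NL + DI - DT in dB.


Step 1: SL = 170.8 + 10*log10(896.7) = 200.33 dB
Step 2: SE = SL - TL - NL + DI - DT = 200.33 - 69 - 61 + 6 - 5 = 71.33

71.33 dB
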